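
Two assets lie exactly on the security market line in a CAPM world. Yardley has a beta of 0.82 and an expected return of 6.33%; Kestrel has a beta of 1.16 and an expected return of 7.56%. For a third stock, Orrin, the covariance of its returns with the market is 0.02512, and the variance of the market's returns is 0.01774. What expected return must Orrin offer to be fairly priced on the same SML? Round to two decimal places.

MRP = (7.56% − 6.33%) / (1.16 − 0.82) = 3.6176%
R_f = 6.33% − 0.82 × 3.6176% = 3.3636%
β_Orrin = Cov / Var(R_m) = 0.02512 / 0.01774 = 1.4160
E(R_Orrin) = R_f + β × MRP = 3.3636% + 1.4160 × 3.6176% = 8.49%

8.49%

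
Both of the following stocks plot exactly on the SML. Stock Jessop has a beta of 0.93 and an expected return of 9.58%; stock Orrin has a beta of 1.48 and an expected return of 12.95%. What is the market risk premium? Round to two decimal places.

Both satisfy E(R) = R_f + β·MRP, so the slope of the SML is
MRP = (12.95% − 9.58%) / (1.48 − 0.93) = 3.37% / 0.55 = 6.1273%

6.13%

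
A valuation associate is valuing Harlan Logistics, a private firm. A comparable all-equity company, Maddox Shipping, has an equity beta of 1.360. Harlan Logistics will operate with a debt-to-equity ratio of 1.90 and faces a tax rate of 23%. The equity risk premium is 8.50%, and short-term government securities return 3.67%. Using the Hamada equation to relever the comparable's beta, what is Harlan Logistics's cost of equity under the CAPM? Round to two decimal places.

β_L = β_U × [1 + (1 − t)(D/E)] = 1.360 × [1 + (1 − 0.23) × 1.90]
    = 1.360 × [1 + 0.77 × 1.90] = 1.360 × 2.4630 = 3.3497
E(R) = R_f + β_L × MRP = 3.67% + 3.3497 × 8.50% = 32.14%

32.14%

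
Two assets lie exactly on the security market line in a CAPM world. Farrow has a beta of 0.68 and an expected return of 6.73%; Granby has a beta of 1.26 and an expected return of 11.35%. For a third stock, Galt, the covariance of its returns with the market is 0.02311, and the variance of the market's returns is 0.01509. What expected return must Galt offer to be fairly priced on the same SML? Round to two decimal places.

13.51%

MRP = (11.35% − 6.73%) / (1.26 − 0.68) = 7.9655%
R_f = 6.73% − 0.68 × 7.9655% = 1.3135%
β_Galt = Cov / Var(R_m) = 0.02311 / 0.01509 = 1.5315
E(R_Galt) = R_f + β × MRP = 1.3135% + 1.5315 × 7.9655% = 13.51%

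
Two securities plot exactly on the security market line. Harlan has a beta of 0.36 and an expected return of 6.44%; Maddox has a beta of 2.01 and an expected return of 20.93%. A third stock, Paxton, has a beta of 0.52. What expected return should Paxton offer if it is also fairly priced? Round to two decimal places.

MRP (SML slope) = (20.93% − 6.44%) / (2.01 − 0.36) = 14.49% / 1.65 = 8.7818%
R_f (intercept) = 6.44% − 0.36 × 8.7818% = 3.2786%
E(R_Paxton) = R_f + β × MRP = 3.2786% + 0.52 × 8.7818% = 7.85%

7.85%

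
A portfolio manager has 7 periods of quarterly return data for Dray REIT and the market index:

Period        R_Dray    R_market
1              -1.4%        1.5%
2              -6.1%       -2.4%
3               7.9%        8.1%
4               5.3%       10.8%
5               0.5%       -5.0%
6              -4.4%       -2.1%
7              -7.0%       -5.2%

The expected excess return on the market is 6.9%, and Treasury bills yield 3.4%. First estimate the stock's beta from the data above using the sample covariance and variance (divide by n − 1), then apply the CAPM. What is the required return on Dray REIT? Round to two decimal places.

Mean R_i = (-1.4 − 6.1 + 7.9 + 5.3 + 0.5 − 4.4 − 7.0) / 7 = -0.7429%
Mean R_m = (1.5 − 2.4 + 8.1 + 10.8 − 5.0 − 2.1 − 5.2) / 7 = 0.8143%
Σ(R_i − R̄_i)(R_m − R̄_m) = 181.1443  ⇒  Cov = 181.1443 / 6 = 30.1907
Σ(R_m − R̄_m)² = 242.0686  ⇒  Var(R_m) = 242.0686 / 6 = 40.3448
β = Cov / Var(R_m) = 30.1907 / 40.3448 = 0.7483
E(R) = R_f + β × MRP = 3.4% + 0.7483 × 6.9% = 8.56%

8.56%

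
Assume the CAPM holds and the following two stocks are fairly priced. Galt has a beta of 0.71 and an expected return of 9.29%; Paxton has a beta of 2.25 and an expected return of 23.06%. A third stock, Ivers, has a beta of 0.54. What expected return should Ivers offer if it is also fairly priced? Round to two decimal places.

7.77%

MRP (SML slope) = (23.06% − 9.29%) / (2.25 − 0.71) = 13.77% / 1.54 = 8.9416%
R_f (intercept) = 9.29% − 0.71 × 8.9416% = 2.9415%
E(R_Ivers) = R_f + β × MRP = 2.9415% + 0.54 × 8.9416% = 7.77%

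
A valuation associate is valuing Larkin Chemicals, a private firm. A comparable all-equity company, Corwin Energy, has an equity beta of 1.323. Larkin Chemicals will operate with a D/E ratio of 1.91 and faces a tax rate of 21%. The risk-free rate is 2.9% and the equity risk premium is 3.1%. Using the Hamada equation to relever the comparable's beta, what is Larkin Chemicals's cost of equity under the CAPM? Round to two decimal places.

β_L = β_U × [1 + (1 − t)(D/E)] = 1.323 × [1 + (1 − 0.21) × 1.91]
    = 1.323 × [1 + 0.79 × 1.91] = 1.323 × 2.5089 = 3.3193
E(R) = R_f + β_L × MRP = 2.9% + 3.3193 × 3.1% = 13.19%

13.19%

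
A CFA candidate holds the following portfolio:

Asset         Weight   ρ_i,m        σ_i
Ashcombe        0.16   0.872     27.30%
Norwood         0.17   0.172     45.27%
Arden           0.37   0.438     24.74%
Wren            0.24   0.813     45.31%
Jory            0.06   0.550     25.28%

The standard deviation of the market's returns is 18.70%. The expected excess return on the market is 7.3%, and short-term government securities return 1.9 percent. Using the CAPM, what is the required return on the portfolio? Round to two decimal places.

9.25%

β_Ashcombe = 0.872 × 27.30% / 18.70% = 1.2730
β_Norwood = 0.172 × 45.27% / 18.70% = 0.4164
β_Arden = 0.438 × 24.74% / 18.70% = 0.5795
β_Wren = 0.813 × 45.31% / 18.70% = 1.9699
β_Jory = 0.550 × 25.28% / 18.70% = 0.7435
β_P = Σ w_i β_i = 0.16×1.2730 + 0.17×0.4164 + 0.37×0.5795 + 0.24×1.9699 + 0.06×0.7435 = 1.0063
E(R_P) = R_f + β_P × MRP = 1.9% + 1.0063 × 7.3% = 9.25%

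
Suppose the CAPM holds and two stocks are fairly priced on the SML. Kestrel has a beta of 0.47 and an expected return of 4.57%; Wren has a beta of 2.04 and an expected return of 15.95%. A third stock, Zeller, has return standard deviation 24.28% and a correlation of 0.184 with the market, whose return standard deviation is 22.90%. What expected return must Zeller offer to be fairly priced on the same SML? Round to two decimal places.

MRP = (15.95% − 4.57%) / (2.04 − 0.47) = 7.2484%
R_f = 4.57% − 0.47 × 7.2484% = 1.1633%
β_Zeller = ρ·σ_i/σ_m = 0.184 × 24.28 / 22.90 = 0.1951
E(R_Zeller) = R_f + β × MRP = 1.1633% + 0.1951 × 7.2484% = 2.58%

2.58%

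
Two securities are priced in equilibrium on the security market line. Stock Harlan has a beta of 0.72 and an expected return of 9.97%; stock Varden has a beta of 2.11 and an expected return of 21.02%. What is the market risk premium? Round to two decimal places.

Both satisfy E(R) = R_f + β·MRP, so the slope of the SML is
MRP = (21.02% − 9.97%) / (2.11 − 0.72) = 11.05% / 1.39 = 7.9496%

7.95%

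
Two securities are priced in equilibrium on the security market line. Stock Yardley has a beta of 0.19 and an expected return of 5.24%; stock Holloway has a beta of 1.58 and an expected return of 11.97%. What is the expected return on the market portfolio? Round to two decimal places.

Both satisfy E(R) = R_f + β·MRP, so the slope of the SML is
MRP = (11.97% − 5.24%) / (1.58 − 0.19) = 6.73% / 1.39 = 4.8417%
R_f = E(R_Yardley) − β_Yardley·MRP = 5.24% − 0.19 × 4.8417% = 4.3201%
E(R_m) = R_f + MRP = 4.3201% + 4.8417% = 9.16%

9.16%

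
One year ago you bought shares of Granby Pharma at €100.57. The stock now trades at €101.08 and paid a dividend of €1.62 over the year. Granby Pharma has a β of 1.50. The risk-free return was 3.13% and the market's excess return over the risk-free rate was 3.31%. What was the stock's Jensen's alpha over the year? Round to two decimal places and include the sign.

-5.98%

Realised HPR = (P1 + D1 − P0) / P0 = (101.08 + 1.62 − 100.57) / 100.57 = 2.13 / 100.57 = 2.1179%
CAPM required = R_f + β·MRP = 3.13% + 1.50 × 3.31% = 8.0950%
α = realised − required = 2.1179% − 8.0950% = -5.98%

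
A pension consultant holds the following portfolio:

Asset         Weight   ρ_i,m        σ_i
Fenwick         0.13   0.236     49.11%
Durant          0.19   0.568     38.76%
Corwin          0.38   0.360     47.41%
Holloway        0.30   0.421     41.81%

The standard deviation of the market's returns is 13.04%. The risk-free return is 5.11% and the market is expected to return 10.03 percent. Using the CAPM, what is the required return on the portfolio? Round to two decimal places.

β_Fenwick = 0.236 × 49.11% / 13.04% = 0.8888
β_Durant = 0.568 × 38.76% / 13.04% = 1.6883
β_Corwin = 0.360 × 47.41% / 13.04% = 1.3089
β_Holloway = 0.421 × 41.81% / 13.04% = 1.3498
β_P = Σ w_i β_i = 0.13×0.8888 + 0.19×1.6883 + 0.38×1.3089 + 0.30×1.3498 = 1.3386
MRP = 10.03% − 5.11% = 4.92%
E(R_P) = R_f + β_P × MRP = 5.11% + 1.3386 × 4.92% = 11.70%

11.70%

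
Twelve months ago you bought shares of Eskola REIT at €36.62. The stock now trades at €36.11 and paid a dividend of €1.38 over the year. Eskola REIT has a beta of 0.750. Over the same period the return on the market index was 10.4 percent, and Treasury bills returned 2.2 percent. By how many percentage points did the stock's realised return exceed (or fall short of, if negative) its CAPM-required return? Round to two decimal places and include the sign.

-5.97%

Realised HPR = (P1 + D1 − P0) / P0 = (36.11 + 1.38 − 36.62) / 36.62 = 0.87 / 36.62 = 2.3758%
MRP = 10.4% − 2.2% = 8.20%
CAPM required = R_f + β·MRP = 2.2% + 0.750 × 8.2% = 8.3500%
α = realised − required = 2.3758% − 8.3500% = -5.97%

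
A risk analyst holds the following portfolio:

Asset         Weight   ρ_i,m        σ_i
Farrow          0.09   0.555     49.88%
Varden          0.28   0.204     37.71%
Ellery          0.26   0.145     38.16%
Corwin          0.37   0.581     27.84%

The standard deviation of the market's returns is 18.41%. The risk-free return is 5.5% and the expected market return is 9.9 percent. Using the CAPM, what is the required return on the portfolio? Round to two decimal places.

β_Farrow = 0.555 × 49.88% / 18.41% = 1.5037
β_Varden = 0.204 × 37.71% / 18.41% = 0.4179
β_Ellery = 0.145 × 38.16% / 18.41% = 0.3006
β_Corwin = 0.581 × 27.84% / 18.41% = 0.8786
β_P = Σ w_i β_i = 0.09×1.5037 + 0.28×0.4179 + 0.26×0.3006 + 0.37×0.8786 = 0.6556
MRP = 9.9% − 5.5% = 4.40%
E(R_P) = R_f + β_P × MRP = 5.5% + 0.6556 × 4.4% = 8.38%

8.38%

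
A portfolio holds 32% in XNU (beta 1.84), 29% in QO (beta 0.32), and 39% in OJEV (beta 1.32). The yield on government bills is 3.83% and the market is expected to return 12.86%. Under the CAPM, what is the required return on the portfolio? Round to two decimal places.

β_P = Σ w_i β_i = 0.32×1.84 + 0.29×0.32 + 0.39×1.32 = 1.1964
MRP = 12.86% − 3.83% = 9.03%
E(R_P) = R_f + β_P × MRP = 3.83% + 1.1964 × 9.03% = 14.63%

14.63%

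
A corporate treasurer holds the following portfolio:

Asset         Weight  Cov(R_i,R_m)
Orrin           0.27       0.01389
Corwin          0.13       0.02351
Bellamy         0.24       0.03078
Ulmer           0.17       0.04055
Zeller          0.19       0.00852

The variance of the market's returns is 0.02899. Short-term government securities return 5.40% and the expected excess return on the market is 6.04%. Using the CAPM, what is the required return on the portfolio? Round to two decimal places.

β_Orrin = 0.01389 / 0.02899 = 0.4791
β_Corwin = 0.02351 / 0.02899 = 0.8110
β_Bellamy = 0.03078 / 0.02899 = 1.0617
β_Ulmer = 0.04055 / 0.02899 = 1.3988
β_Zeller = 0.00852 / 0.02899 = 0.2939
β_P = Σ w_i β_i = 0.27×0.4791 + 0.13×0.8110 + 0.24×1.0617 + 0.17×1.3988 + 0.19×0.2939 = 0.7832
E(R_P) = R_f + β_P × MRP = 5.40% + 0.7832 × 6.04% = 10.13%

10.13%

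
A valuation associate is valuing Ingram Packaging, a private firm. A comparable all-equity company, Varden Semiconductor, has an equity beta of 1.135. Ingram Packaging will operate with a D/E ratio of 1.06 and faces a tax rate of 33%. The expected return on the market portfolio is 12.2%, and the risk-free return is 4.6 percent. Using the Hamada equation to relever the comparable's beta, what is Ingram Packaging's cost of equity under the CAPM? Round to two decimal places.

19.35%

β_L = β_U × [1 + (1 − t)(D/E)] = 1.135 × [1 + (1 − 0.33) × 1.06]
    = 1.135 × [1 + 0.67 × 1.06] = 1.135 × 1.7102 = 1.9411
MRP = 12.2% − 4.6% = 7.60%
E(R) = R_f + β_L × MRP = 4.6% + 1.9411 × 7.6% = 19.35%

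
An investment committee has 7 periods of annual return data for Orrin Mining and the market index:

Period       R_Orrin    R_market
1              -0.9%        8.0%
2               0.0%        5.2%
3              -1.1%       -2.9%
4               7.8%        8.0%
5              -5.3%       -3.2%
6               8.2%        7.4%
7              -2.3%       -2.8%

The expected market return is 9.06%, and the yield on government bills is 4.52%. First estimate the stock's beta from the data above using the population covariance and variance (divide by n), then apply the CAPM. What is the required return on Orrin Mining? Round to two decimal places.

Mean R_i = (-0.9 + 0.0 − 1.1 + 7.8 − 5.3 + 8.2 − 2.3) / 7 = 0.9143%
Mean R_m = (8.0 + 5.2 − 2.9 + 8.0 − 3.2 + 7.4 − 2.8) / 7 = 2.8143%
Σ(R_i − R̄_i)(R_m − R̄_m) = 124.4586  ⇒  Cov = 124.4586 / 7 = 17.7798
Σ(R_m − R̄_m)² = 180.8486  ⇒  Var(R_m) = 180.8486 / 7 = 25.8355
β = Cov / Var(R_m) = 17.7798 / 25.8355 = 0.6882
MRP = 9.06% − 4.52% = 4.54%
E(R) = R_f + β × MRP = 4.52% + 0.6882 × 4.54% = 7.64%

7.64%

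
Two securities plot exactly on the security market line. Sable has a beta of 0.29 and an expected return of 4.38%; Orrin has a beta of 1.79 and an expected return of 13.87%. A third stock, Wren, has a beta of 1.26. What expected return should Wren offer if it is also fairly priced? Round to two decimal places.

10.52%

MRP (SML slope) = (13.87% − 4.38%) / (1.79 − 0.29) = 9.49% / 1.50 = 6.3267%
R_f (intercept) = 4.38% − 0.29 × 6.3267% = 2.5453%
E(R_Wren) = R_f + β × MRP = 2.5453% + 1.26 × 6.3267% = 10.52%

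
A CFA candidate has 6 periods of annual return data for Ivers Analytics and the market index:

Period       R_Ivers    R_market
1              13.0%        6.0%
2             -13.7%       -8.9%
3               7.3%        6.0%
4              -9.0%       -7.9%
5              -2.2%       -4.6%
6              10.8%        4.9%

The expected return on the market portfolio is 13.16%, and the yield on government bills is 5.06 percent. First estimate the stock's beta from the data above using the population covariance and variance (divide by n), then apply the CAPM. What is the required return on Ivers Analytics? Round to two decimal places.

17.19%

Mean R_i = (13.0 − 13.7 + 7.3 − 9.0 − 2.2 + 10.8) / 6 = 1.0333%
Mean R_m = (6.0 − 8.9 + 6.0 − 7.9 − 4.6 + 4.9) / 6 = -0.7500%
Σ(R_i − R̄_i)(R_m − R̄_m) = 382.5200  ⇒  Cov = 382.5200 / 6 = 63.7533
Σ(R_m − R̄_m)² = 255.4150  ⇒  Var(R_m) = 255.4150 / 6 = 42.5692
β = Cov / Var(R_m) = 63.7533 / 42.5692 = 1.4976
MRP = 13.16% − 5.06% = 8.10%
E(R) = R_f + β × MRP = 5.06% + 1.4976 × 8.10% = 17.19%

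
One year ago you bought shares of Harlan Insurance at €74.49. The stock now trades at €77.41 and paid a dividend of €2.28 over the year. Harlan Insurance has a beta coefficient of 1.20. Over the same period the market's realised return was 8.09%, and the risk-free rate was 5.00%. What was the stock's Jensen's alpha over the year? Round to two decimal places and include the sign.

-1.73%

Realised HPR = (P1 + D1 − P0) / P0 = (77.41 + 2.28 − 74.49) / 74.49 = 5.20 / 74.49 = 6.9808%
MRP = 8.09% − 5.00% = 3.09%
CAPM required = R_f + β·MRP = 5.00% + 1.20 × 3.09% = 8.7080%
α = realised − required = 6.9808% − 8.7080% = -1.73%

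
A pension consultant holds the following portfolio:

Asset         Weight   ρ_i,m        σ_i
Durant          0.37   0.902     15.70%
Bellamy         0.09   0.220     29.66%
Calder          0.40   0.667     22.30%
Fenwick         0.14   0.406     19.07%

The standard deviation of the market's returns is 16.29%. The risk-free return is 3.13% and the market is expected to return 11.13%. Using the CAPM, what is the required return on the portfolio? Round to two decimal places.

β_Durant = 0.902 × 15.70% / 16.29% = 0.8693
β_Bellamy = 0.220 × 29.66% / 16.29% = 0.4006
β_Calder = 0.667 × 22.30% / 16.29% = 0.9131
β_Fenwick = 0.406 × 19.07% / 16.29% = 0.4753
β_P = Σ w_i β_i = 0.37×0.8693 + 0.09×0.4006 + 0.40×0.9131 + 0.14×0.4753 = 0.7895
MRP = 11.13% − 3.13% = 8.00%
E(R_P) = R_f + β_P × MRP = 3.13% + 0.7895 × 8.00% = 9.45%

9.45%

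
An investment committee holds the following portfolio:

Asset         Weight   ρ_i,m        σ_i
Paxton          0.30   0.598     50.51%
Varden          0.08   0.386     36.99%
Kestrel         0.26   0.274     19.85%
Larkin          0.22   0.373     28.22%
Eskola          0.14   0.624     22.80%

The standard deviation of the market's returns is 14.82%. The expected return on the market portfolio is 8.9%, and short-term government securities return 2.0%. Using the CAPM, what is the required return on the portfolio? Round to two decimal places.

9.41%

β_Paxton = 0.598 × 50.51% / 14.82% = 2.0381
β_Varden = 0.386 × 36.99% / 14.82% = 0.9634
β_Kestrel = 0.274 × 19.85% / 14.82% = 0.3670
β_Larkin = 0.373 × 28.22% / 14.82% = 0.7103
β_Eskola = 0.624 × 22.80% / 14.82% = 0.9600
β_P = Σ w_i β_i = 0.30×2.0381 + 0.08×0.9634 + 0.26×0.3670 + 0.22×0.7103 + 0.14×0.9600 = 1.0746
MRP = 8.9% − 2.0% = 6.90%
E(R_P) = R_f + β_P × MRP = 2.0% + 1.0746 × 6.9% = 9.41%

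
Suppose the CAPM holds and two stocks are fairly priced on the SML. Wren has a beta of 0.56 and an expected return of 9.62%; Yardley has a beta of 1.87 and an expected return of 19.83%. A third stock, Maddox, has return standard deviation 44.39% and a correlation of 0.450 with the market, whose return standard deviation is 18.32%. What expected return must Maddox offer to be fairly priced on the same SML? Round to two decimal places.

MRP = (19.83% − 9.62%) / (1.87 − 0.56) = 7.7939%
R_f = 9.62% − 0.56 × 7.7939% = 5.2554%
β_Maddox = ρ·σ_i/σ_m = 0.450 × 44.39 / 18.32 = 1.0904
E(R_Maddox) = R_f + β × MRP = 5.2554% + 1.0904 × 7.7939% = 13.75%

13.75%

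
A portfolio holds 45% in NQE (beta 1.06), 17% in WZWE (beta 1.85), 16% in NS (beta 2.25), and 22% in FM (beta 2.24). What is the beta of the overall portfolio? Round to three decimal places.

1.644

β_P = Σ w_i β_i = 0.45×1.06 + 0.17×1.85 + 0.16×2.25 + 0.22×2.24 = 1.6443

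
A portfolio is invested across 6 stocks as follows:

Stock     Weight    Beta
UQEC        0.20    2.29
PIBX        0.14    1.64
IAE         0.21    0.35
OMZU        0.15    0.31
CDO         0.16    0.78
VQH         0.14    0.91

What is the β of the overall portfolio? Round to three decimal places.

β_P = Σ w_i β_i = 0.20×2.29 + 0.14×1.64 + 0.21×0.35 + 0.15×0.31 + 0.16×0.78 + 0.14×0.91 = 1.0598

1.060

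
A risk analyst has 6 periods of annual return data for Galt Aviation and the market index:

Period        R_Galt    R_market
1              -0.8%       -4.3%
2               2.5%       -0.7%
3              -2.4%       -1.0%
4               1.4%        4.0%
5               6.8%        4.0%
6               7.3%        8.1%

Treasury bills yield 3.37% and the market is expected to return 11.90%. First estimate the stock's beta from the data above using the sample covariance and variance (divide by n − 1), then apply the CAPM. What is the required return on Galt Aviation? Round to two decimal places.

9.40%

Mean R_i = (-0.8 + 2.5 − 2.4 + 1.4 + 6.8 + 7.3) / 6 = 2.4667%
Mean R_m = (-4.3 − 0.7 − 1.0 + 4.0 + 4.0 + 8.1) / 6 = 1.6833%
Σ(R_i − R̄_i)(R_m − R̄_m) = 71.1067  ⇒  Cov = 71.1067 / 5 = 14.2213
Σ(R_m − R̄_m)² = 100.5883  ⇒  Var(R_m) = 100.5883 / 5 = 20.1177
β = Cov / Var(R_m) = 14.2213 / 20.1177 = 0.7069
MRP = 11.90% − 3.37% = 8.53%
E(R) = R_f + β × MRP = 3.37% + 0.7069 × 8.53% = 9.40%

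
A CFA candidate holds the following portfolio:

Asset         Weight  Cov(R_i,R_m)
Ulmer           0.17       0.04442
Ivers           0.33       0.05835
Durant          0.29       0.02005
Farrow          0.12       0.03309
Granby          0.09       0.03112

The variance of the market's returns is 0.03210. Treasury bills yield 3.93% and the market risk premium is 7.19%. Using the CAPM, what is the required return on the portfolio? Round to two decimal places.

β_Ulmer = 0.04442 / 0.03210 = 1.3838
β_Ivers = 0.05835 / 0.03210 = 1.8178
β_Durant = 0.02005 / 0.03210 = 0.6246
β_Farrow = 0.03309 / 0.03210 = 1.0308
β_Granby = 0.03112 / 0.03210 = 0.9695
β_P = Σ w_i β_i = 0.17×1.3838 + 0.33×1.8178 + 0.29×0.6246 + 0.12×1.0308 + 0.09×0.9695 = 1.2272
E(R_P) = R_f + β_P × MRP = 3.93% + 1.2272 × 7.19% = 12.75%

12.75%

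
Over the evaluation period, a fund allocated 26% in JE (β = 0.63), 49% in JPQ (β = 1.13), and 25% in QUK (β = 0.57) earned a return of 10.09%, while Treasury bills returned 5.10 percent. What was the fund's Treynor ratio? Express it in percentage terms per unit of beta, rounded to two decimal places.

5.80%

β_P = 0.26×0.63 + 0.49×1.13 + 0.25×0.57 = 0.8600
Treynor = (R_P − R_f) / β_P = (10.09% − 5.10%) / 0.8600 = 4.99% / 0.8600 = 5.80%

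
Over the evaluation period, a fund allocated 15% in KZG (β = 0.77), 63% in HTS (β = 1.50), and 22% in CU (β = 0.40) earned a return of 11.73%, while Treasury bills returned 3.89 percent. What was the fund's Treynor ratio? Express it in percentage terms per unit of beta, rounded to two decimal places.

β_P = 0.15×0.77 + 0.63×1.50 + 0.22×0.40 = 1.1485
Treynor = (R_P − R_f) / β_P = (11.73% − 3.89%) / 1.1485 = 7.84% / 1.1485 = 6.83%

6.83%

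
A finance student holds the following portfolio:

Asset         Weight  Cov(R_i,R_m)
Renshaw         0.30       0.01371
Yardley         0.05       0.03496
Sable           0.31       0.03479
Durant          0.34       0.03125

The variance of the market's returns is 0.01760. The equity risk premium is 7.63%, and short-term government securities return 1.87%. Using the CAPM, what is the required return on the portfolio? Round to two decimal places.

13.69%

β_Renshaw = 0.01371 / 0.01760 = 0.7790
β_Yardley = 0.03496 / 0.01760 = 1.9864
β_Sable = 0.03479 / 0.01760 = 1.9767
β_Durant = 0.03125 / 0.01760 = 1.7756
β_P = Σ w_i β_i = 0.30×0.7790 + 0.05×1.9864 + 0.31×1.9767 + 0.34×1.7756 = 1.5495
E(R_P) = R_f + β_P × MRP = 1.87% + 1.5495 × 7.63% = 13.69%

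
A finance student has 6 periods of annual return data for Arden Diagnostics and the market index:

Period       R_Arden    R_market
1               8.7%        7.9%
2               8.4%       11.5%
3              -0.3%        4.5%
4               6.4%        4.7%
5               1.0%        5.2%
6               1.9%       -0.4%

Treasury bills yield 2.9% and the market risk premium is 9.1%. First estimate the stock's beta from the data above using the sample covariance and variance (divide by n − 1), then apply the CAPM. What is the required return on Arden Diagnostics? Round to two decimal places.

9.09%

Mean R_i = (8.7 + 8.4 − 0.3 + 6.4 + 1.0 + 1.9) / 6 = 4.3500%
Mean R_m = (7.9 + 11.5 + 4.5 + 4.7 + 5.2 − 0.4) / 6 = 5.5667%
Σ(R_i − R̄_i)(R_m − R̄_m) = 53.2100  ⇒  Cov = 53.2100 / 5 = 10.6420
Σ(R_m − R̄_m)² = 78.2733  ⇒  Var(R_m) = 78.2733 / 5 = 15.6547
β = Cov / Var(R_m) = 10.6420 / 15.6547 = 0.6798
E(R) = R_f + β × MRP = 2.9% + 0.6798 × 9.1% = 9.09%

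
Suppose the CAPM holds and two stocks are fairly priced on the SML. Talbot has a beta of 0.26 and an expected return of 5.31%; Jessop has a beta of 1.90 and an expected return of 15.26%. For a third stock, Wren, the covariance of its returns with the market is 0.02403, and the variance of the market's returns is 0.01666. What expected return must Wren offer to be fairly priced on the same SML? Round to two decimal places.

12.48%

MRP = (15.26% − 5.31%) / (1.90 − 0.26) = 6.0671%
R_f = 5.31% − 0.26 × 6.0671% = 3.7326%
β_Wren = Cov / Var(R_m) = 0.02403 / 0.01666 = 1.4424
E(R_Wren) = R_f + β × MRP = 3.7326% + 1.4424 × 6.0671% = 12.48%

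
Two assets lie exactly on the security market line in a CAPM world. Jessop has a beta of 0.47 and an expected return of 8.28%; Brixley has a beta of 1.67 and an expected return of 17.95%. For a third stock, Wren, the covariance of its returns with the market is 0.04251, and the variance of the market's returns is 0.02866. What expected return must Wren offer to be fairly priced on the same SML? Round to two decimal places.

MRP = (17.95% − 8.28%) / (1.67 − 0.47) = 8.0583%
R_f = 8.28% − 0.47 × 8.0583% = 4.4926%
β_Wren = Cov / Var(R_m) = 0.04251 / 0.02866 = 1.4833
E(R_Wren) = R_f + β × MRP = 4.4926% + 1.4833 × 8.0583% = 16.45%

16.45%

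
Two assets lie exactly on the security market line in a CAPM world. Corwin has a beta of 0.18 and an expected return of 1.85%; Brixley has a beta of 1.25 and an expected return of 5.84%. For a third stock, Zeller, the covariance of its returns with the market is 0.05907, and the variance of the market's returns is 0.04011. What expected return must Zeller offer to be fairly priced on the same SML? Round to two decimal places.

6.67%

MRP = (5.84% − 1.85%) / (1.25 − 0.18) = 3.7290%
R_f = 1.85% − 0.18 × 3.7290% = 1.1788%
β_Zeller = Cov / Var(R_m) = 0.05907 / 0.04011 = 1.4727
E(R_Zeller) = R_f + β × MRP = 1.1788% + 1.4727 × 3.7290% = 6.67%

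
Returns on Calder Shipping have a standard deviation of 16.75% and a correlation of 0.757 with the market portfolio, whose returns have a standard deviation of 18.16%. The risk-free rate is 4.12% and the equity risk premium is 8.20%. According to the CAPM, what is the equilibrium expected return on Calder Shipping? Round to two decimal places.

β = ρ × σ_i / σ_m = 0.757 × 16.75% / 18.16% = 0.6982
E(R) = 4.12% + 0.6982 × 8.20% = 9.85%

9.85%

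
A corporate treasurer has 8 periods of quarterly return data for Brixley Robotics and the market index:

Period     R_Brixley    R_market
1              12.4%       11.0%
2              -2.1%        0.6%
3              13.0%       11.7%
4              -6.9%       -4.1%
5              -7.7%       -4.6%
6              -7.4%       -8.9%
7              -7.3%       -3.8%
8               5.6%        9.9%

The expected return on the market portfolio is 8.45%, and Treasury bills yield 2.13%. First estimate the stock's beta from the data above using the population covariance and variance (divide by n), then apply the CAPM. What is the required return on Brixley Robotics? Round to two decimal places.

8.85%

Mean R_i = (12.4 − 2.1 + 13.0 − 6.9 − 7.7 − 7.4 − 7.3 + 5.6) / 8 = -0.0500%
Mean R_m = (11.0 + 0.6 + 11.7 − 4.1 − 4.6 − 8.9 − 3.8 + 9.9) / 8 = 1.4750%
Σ(R_i − R̄_i)(R_m − R̄_m) = 500.5800  ⇒  Cov = 500.5800 / 8 = 62.5725
Σ(R_m − R̄_m)² = 470.4750  ⇒  Var(R_m) = 470.4750 / 8 = 58.8094
β = Cov / Var(R_m) = 62.5725 / 58.8094 = 1.0640
MRP = 8.45% − 2.13% = 6.32%
E(R) = R_f + β × MRP = 2.13% + 1.0640 × 6.32% = 8.85%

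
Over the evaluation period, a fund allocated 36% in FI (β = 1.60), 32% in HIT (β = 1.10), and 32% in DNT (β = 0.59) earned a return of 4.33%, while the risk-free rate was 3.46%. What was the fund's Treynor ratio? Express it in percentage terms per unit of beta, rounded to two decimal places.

β_P = 0.36×1.60 + 0.32×1.10 + 0.32×0.59 = 1.1168
Treynor = (R_P − R_f) / β_P = (4.33% − 3.46%) / 1.1168 = 0.87% / 1.1168 = 0.78%

0.78%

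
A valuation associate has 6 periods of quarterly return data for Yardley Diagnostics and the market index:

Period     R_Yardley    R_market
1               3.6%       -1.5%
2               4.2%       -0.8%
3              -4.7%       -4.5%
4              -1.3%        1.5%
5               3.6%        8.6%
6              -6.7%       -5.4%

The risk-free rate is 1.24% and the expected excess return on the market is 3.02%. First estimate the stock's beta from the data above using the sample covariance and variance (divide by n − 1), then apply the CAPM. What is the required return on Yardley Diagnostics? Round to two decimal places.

3.06%

Mean R_i = (3.6 + 4.2 − 4.7 − 1.3 + 3.6 − 6.7) / 6 = -0.2167%
Mean R_m = (-1.5 − 0.8 − 4.5 + 1.5 + 8.6 − 5.4) / 6 = -0.3500%
Σ(R_i − R̄_i)(R_m − R̄_m) = 77.1250  ⇒  Cov = 77.1250 / 5 = 15.4250
Σ(R_m − R̄_m)² = 127.7750  ⇒  Var(R_m) = 127.7750 / 5 = 25.5550
β = Cov / Var(R_m) = 15.4250 / 25.5550 = 0.6036
E(R) = R_f + β × MRP = 1.24% + 0.6036 × 3.02% = 3.06%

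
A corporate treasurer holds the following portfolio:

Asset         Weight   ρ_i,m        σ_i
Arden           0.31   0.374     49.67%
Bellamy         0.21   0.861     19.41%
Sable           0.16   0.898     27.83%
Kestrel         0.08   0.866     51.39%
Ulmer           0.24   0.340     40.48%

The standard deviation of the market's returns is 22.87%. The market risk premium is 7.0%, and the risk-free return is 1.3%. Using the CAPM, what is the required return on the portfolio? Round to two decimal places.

β_Arden = 0.374 × 49.67% / 22.87% = 0.8123
β_Bellamy = 0.861 × 19.41% / 22.87% = 0.7307
β_Sable = 0.898 × 27.83% / 22.87% = 1.0928
β_Kestrel = 0.866 × 51.39% / 22.87% = 1.9459
β_Ulmer = 0.340 × 40.48% / 22.87% = 0.6018
β_P = Σ w_i β_i = 0.31×0.8123 + 0.21×0.7307 + 0.16×1.0928 + 0.08×1.9459 + 0.24×0.6018 = 0.8802
E(R_P) = R_f + β_P × MRP = 1.3% + 0.8802 × 7.0% = 7.46%

7.46%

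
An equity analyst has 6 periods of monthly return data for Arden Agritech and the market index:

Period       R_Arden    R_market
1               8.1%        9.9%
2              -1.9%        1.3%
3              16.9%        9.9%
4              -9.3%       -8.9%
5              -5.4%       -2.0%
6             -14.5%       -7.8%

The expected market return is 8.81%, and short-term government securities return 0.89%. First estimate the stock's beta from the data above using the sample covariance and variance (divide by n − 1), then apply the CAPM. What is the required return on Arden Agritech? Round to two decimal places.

11.44%

Mean R_i = (8.1 − 1.9 + 16.9 − 9.3 − 5.4 − 14.5) / 6 = -1.0167%
Mean R_m = (9.9 + 1.3 + 9.9 − 8.9 − 2.0 − 7.8) / 6 = 0.4000%
Σ(R_i − R̄_i)(R_m − R̄_m) = 454.1400  ⇒  Cov = 454.1400 / 5 = 90.8280
Σ(R_m − R̄_m)² = 340.8000  ⇒  Var(R_m) = 340.8000 / 5 = 68.1600
β = Cov / Var(R_m) = 90.8280 / 68.1600 = 1.3326
MRP = 8.81% − 0.89% = 7.92%
E(R) = R_f + β × MRP = 0.89% + 1.3326 × 7.92% = 11.44%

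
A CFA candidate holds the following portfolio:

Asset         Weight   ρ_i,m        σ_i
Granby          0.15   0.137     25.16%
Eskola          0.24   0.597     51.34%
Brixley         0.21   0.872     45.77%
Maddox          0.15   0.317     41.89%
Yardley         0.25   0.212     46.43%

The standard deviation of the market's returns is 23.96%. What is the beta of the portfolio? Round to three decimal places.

0.864

β_Granby = 0.137 × 25.16% / 23.96% = 0.1439
β_Eskola = 0.597 × 51.34% / 23.96% = 1.2792
β_Brixley = 0.872 × 45.77% / 23.96% = 1.6658
β_Maddox = 0.317 × 41.89% / 23.96% = 0.5542
β_Yardley = 0.212 × 46.43% / 23.96% = 0.4108
β_P = Σ w_i β_i = 0.15×0.1439 + 0.24×1.2792 + 0.21×1.6658 + 0.15×0.5542 + 0.25×0.4108 = 0.8642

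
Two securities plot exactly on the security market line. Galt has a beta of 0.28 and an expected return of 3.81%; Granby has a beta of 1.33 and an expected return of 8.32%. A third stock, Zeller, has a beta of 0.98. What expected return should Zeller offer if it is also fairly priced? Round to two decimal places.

MRP (SML slope) = (8.32% − 3.81%) / (1.33 − 0.28) = 4.51% / 1.05 = 4.2952%
R_f (intercept) = 3.81% − 0.28 × 4.2952% = 2.6073%
E(R_Zeller) = R_f + β × MRP = 2.6073% + 0.98 × 4.2952% = 6.82%

6.82%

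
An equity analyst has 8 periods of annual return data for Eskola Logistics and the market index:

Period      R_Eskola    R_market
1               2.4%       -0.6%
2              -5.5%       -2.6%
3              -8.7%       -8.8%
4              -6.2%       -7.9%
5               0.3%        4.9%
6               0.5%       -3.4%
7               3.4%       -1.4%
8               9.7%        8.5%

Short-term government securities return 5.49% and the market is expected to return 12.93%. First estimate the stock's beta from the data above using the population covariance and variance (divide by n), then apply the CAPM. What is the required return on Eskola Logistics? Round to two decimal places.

Mean R_i = (2.4 − 5.5 − 8.7 − 6.2 + 0.3 + 0.5 + 3.4 + 9.7) / 8 = -0.5125%
Mean R_m = (-0.6 − 2.6 − 8.8 − 7.9 + 4.9 − 3.4 − 1.4 + 8.5) / 8 = -1.4125%
Σ(R_i − R̄_i)(R_m − R̄_m) = 210.0688  ⇒  Cov = 210.0688 / 8 = 26.2586
Σ(R_m − R̄_m)² = 240.7888  ⇒  Var(R_m) = 240.7888 / 8 = 30.0986
β = Cov / Var(R_m) = 26.2586 / 30.0986 = 0.8724
MRP = 12.93% − 5.49% = 7.44%
E(R) = R_f + β × MRP = 5.49% + 0.8724 × 7.44% = 11.98%

11.98%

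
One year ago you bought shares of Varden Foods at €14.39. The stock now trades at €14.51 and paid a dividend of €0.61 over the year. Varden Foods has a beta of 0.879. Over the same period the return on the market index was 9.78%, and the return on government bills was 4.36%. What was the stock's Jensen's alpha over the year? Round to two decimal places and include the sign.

-4.05%

Realised HPR = (P1 + D1 − P0) / P0 = (14.51 + 0.61 − 14.39) / 14.39 = 0.73 / 14.39 = 5.0730%
MRP = 9.78% − 4.36% = 5.42%
CAPM required = R_f + β·MRP = 4.36% + 0.879 × 5.42% = 9.12418%
α = realised − required = 5.0730% − 9.12418% = -4.05%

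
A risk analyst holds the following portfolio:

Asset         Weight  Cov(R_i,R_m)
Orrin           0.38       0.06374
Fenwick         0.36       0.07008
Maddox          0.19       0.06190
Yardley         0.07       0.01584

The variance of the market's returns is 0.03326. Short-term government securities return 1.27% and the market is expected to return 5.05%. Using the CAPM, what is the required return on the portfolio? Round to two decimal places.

8.35%

β_Orrin = 0.06374 / 0.03326 = 1.9164
β_Fenwick = 0.07008 / 0.03326 = 2.1070
β_Maddox = 0.06190 / 0.03326 = 1.8611
β_Yardley = 0.01584 / 0.03326 = 0.4762
β_P = Σ w_i β_i = 0.38×1.9164 + 0.36×2.1070 + 0.19×1.8611 + 0.07×0.4762 = 1.8737
MRP = 5.05% − 1.27% = 3.78%
E(R_P) = R_f + β_P × MRP = 1.27% + 1.8737 × 3.78% = 8.35%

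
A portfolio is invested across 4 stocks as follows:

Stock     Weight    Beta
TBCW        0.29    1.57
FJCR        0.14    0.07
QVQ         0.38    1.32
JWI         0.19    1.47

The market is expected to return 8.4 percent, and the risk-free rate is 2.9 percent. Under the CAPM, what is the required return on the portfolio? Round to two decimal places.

β_P = Σ w_i β_i = 0.29×1.57 + 0.14×0.07 + 0.38×1.32 + 0.19×1.47 = 1.2460
MRP = 8.4% − 2.9% = 5.50%
E(R_P) = R_f + β_P × MRP = 2.9% + 1.2460 × 5.5% = 9.75%

9.75%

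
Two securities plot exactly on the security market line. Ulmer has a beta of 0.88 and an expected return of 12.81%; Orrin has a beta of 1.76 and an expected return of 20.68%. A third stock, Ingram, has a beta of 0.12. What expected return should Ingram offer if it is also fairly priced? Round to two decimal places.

6.01%

MRP (SML slope) = (20.68% − 12.81%) / (1.76 − 0.88) = 7.87% / 0.88 = 8.9432%
R_f (intercept) = 12.81% − 0.88 × 8.9432% = 4.9400%
E(R_Ingram) = R_f + β × MRP = 4.9400% + 0.12 × 8.9432% = 6.01%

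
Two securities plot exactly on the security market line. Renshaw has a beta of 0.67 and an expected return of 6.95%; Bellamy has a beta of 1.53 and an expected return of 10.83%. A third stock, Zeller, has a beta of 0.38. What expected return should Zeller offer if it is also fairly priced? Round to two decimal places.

MRP (SML slope) = (10.83% − 6.95%) / (1.53 − 0.67) = 3.88% / 0.86 = 4.5116%
R_f (intercept) = 6.95% − 0.67 × 4.5116% = 3.9272%
E(R_Zeller) = R_f + β × MRP = 3.9272% + 0.38 × 4.5116% = 5.64%

5.64%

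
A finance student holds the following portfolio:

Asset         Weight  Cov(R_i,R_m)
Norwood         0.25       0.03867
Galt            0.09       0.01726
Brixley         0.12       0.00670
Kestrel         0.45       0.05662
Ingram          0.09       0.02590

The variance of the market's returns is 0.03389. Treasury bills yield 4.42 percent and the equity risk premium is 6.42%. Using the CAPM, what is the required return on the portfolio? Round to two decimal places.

β_Norwood = 0.03867 / 0.03389 = 1.1410
β_Galt = 0.01726 / 0.03389 = 0.5093
β_Brixley = 0.00670 / 0.03389 = 0.1977
β_Kestrel = 0.05662 / 0.03389 = 1.6707
β_Ingram = 0.02590 / 0.03389 = 0.7642
β_P = Σ w_i β_i = 0.25×1.1410 + 0.09×0.5093 + 0.12×0.1977 + 0.45×1.6707 + 0.09×0.7642 = 1.1754
E(R_P) = R_f + β_P × MRP = 4.42% + 1.1754 × 6.42% = 11.97%

11.97%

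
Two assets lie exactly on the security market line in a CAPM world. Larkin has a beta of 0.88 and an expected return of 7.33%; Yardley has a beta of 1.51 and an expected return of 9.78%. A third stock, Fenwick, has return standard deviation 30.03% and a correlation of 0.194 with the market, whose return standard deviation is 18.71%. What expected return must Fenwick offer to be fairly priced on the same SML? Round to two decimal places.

5.12%

MRP = (9.78% − 7.33%) / (1.51 − 0.88) = 3.8889%
R_f = 7.33% − 0.88 × 3.8889% = 3.9078%
β_Fenwick = ρ·σ_i/σ_m = 0.194 × 30.03 / 18.71 = 0.3114
E(R_Fenwick) = R_f + β × MRP = 3.9078% + 0.3114 × 3.8889% = 5.12%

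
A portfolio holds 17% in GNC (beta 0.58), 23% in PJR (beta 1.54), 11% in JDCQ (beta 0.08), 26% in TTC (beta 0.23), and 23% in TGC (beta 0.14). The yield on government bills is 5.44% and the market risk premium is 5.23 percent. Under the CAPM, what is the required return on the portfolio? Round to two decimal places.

β_P = Σ w_i β_i = 0.17×0.58 + 0.23×1.54 + 0.11×0.08 + 0.26×0.23 + 0.23×0.14 = 0.5536
E(R_P) = R_f + β_P × MRP = 5.44% + 0.5536 × 5.23% = 8.34%

8.34%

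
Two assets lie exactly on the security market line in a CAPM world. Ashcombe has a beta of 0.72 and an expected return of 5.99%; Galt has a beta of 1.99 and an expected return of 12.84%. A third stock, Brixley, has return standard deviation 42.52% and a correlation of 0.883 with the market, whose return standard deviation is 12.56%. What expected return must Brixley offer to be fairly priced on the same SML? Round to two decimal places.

18.23%

MRP = (12.84% − 5.99%) / (1.99 − 0.72) = 5.3937%
R_f = 5.99% − 0.72 × 5.3937% = 2.1065%
β_Brixley = ρ·σ_i/σ_m = 0.883 × 42.52 / 12.56 = 2.9893
E(R_Brixley) = R_f + β × MRP = 2.1065% + 2.9893 × 5.3937% = 18.23%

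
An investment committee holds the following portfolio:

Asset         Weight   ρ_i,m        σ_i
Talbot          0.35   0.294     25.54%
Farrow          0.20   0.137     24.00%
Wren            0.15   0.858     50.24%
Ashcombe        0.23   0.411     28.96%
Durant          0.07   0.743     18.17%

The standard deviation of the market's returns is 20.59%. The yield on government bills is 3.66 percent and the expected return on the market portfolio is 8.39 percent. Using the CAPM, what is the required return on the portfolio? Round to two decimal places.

6.75%

β_Talbot = 0.294 × 25.54% / 20.59% = 0.3647
β_Farrow = 0.137 × 24.00% / 20.59% = 0.1597
β_Wren = 0.858 × 50.24% / 20.59% = 2.0935
β_Ashcombe = 0.411 × 28.96% / 20.59% = 0.5781
β_Durant = 0.743 × 18.17% / 20.59% = 0.6557
β_P = Σ w_i β_i = 0.35×0.3647 + 0.20×0.1597 + 0.15×2.0935 + 0.23×0.5781 + 0.07×0.6557 = 0.6525
MRP = 8.39% − 3.66% = 4.73%
E(R_P) = R_f + β_P × MRP = 3.66% + 0.6525 × 4.73% = 6.75%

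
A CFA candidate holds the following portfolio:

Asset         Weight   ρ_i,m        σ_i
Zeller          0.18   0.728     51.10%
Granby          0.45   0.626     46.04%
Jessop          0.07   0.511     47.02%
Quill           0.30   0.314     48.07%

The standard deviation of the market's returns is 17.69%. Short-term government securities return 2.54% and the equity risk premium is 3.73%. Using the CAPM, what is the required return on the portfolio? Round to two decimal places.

8.00%

β_Zeller = 0.728 × 51.10% / 17.69% = 2.1029
β_Granby = 0.626 × 46.04% / 17.69% = 1.6292
β_Jessop = 0.511 × 47.02% / 17.69% = 1.3582
β_Quill = 0.314 × 48.07% / 17.69% = 0.8532
β_P = Σ w_i β_i = 0.18×2.1029 + 0.45×1.6292 + 0.07×1.3582 + 0.30×0.8532 = 1.4627
E(R_P) = R_f + β_P × MRP = 2.54% + 1.4627 × 3.73% = 8.00%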